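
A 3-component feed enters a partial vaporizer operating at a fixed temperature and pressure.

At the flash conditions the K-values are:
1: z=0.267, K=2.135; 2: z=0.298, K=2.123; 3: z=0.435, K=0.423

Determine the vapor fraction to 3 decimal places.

ψ = 0.594

Let ψ = V/F and solve Σ zᵢ(Kᵢ−1)/(1+ψ(Kᵢ−1)) = 0.
g(0) = ΣzᵢKᵢ − 1 = 0.387 and g(1) = 1 − Σzᵢ/Kᵢ = -0.294, so a root lies in (0, 1).
Newton iteration, ψ⁰ = 0.36:
  ψ = 0.360: g = 0.1366, g' = -0.595 → ψ = 0.590
  ψ = 0.590: g = 0.0024, g' = -0.592 → ψ = 0.594
Converged at ψ = 0.594.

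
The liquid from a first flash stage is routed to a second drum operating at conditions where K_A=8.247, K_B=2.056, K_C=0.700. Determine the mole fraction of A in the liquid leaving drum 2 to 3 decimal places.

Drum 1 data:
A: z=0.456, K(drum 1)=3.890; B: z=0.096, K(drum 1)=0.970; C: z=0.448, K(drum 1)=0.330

x_A (drum 2) = 0.029

Drum 1:
Iterate (Newton) starting at ψ₁ = 0.5:
  ψ₁ = 0.500: g = 0.0847, g' = -1.092 → ψ₁ = 0.578
  ψ₁ = 0.578: g = 0.0012, g' = -1.070 → ψ₁ = 0.579
Converged at ψ₁ = 0.579.
Drum-1 compositions:
  A: x = 0.171, y = 0.664
  B: x = 0.098, y = 0.095
  C: x = 0.732, y = 0.241
Drum-2 feed = drum-1 liquid: z₂ = (0.1706, 0.0977, 0.7317).
Drum 2:
Material balance + equilibrium reduce to Σ zᵢ(Kᵢ−1)/(1+ψ₂(Kᵢ−1)) = 0.
g(0) = ΣzᵢKᵢ − 1 = 1.120 and g(1) = 1 − Σzᵢ/Kᵢ = -0.113, so a root lies in (0, 1).
Newton iteration, ψ₂⁰ = 0.43:
  ψ₂ = 0.430: g = 0.1194, g' = -0.667 → ψ₂ = 0.609
  ψ₂ = 0.609: g = 0.0227, g' = -0.445 → ψ₂ = 0.660
  ψ₂ = 0.660: g = 0.0010, g' = -0.408 → ψ₂ = 0.662
Converged at ψ₂ = 0.662.
  A: x = 0.029, y = 0.243
  B: x = 0.057, y = 0.118
  C: x = 0.913, y = 0.639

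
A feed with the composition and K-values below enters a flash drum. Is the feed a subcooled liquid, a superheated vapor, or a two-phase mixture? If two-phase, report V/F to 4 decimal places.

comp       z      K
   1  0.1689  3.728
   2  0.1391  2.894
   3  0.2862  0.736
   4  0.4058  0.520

two-phase, V/F = 0.4762

ΣzᵢKᵢ = 1.4539; Σzᵢ/Kᵢ = 1.2626.
Both exceed 1, so a two-phase solution exists.
Let ψ = V/F and solve Σ zᵢ(Kᵢ−1)/(1+ψ(Kᵢ−1)) = 0.
Iterate (Newton) starting at ψ = 0.5:
  ψ = 0.5000: g = -0.01312, g' = -0.5449 → ψ = 0.4759
  ψ = 0.4759: g = 0.00017, g' = -0.5591 → ψ = 0.4762
Converged at ψ = 0.4762.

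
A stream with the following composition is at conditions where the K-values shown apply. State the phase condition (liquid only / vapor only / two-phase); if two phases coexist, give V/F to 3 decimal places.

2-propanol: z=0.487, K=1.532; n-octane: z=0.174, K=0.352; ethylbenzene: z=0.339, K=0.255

liquid only

ΣzᵢKᵢ = 0.894; Σzᵢ/Kᵢ = 2.142.
Since ΣzᵢKᵢ < 1 the mixture is below its bubble point — single liquid phase.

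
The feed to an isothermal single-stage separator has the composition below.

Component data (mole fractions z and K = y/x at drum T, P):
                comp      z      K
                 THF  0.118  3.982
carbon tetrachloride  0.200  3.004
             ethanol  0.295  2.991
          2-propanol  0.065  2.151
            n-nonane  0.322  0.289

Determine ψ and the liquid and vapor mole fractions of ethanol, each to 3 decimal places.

Material balance + equilibrium reduce to Σ zᵢ(Kᵢ−1)/(1+ψ(Kᵢ−1)) = 0.
Feasibility: ΣzᵢKᵢ = 2.186, Σzᵢ/Kᵢ = 1.339 — both > 1, two phases present.
Newton iteration, ψ⁰ = 0.5:
  ψ = 0.500: g = 0.3281, g' = -1.090 → ψ = 0.801
  ψ = 0.801: g = -0.0089, g' = -1.285 → ψ = 0.794
Converged at ψ = 0.794.
Compositions from xᵢ = zᵢ/(1+ψ(Kᵢ−1)), yᵢ = Kᵢxᵢ:
  THF: x = 0.035, y = 0.140
  carbon tetrachloride: x = 0.077, y = 0.232
  ethanol: x = 0.114, y = 0.342
  2-propanol: x = 0.034, y = 0.073
  n-nonane: x = 0.740, y = 0.214

ψ = 0.794, x_ethanol = 0.114, y_ethanol = 0.342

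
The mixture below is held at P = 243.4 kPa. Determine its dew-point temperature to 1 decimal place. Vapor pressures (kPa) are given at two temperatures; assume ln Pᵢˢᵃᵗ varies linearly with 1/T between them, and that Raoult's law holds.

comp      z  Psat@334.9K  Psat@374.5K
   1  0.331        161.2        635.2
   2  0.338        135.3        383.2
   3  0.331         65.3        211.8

Dew-point temperature: Σzᵢ·P/Pᵢˢᵃᵗ(T) = 1. Interpolate ln Pᵢˢᵃᵗ = aᵢ + bᵢ/T.
  T = 334.9 K: ΣzᵢP/Pᵢˢᵃᵗ = 2.3416
  T = 374.5 K: ΣzᵢP/Pᵢˢᵃᵗ = 0.7219
  T = 354.7 K: ΣzᵢP/Pᵢˢᵃᵗ = 1.2562
  T = 364.6 K: ΣzᵢP/Pᵢˢᵃᵗ = 0.9448
  T = 359.6 K: ΣzᵢP/Pᵢˢᵃᵗ = 1.0888
  T = 362.1 K: ΣzᵢP/Pᵢˢᵃᵗ = 1.0137
Interpolating between 362.1 K and 364.6 K gives T ≈ 362.6 K.

T = 362.6 K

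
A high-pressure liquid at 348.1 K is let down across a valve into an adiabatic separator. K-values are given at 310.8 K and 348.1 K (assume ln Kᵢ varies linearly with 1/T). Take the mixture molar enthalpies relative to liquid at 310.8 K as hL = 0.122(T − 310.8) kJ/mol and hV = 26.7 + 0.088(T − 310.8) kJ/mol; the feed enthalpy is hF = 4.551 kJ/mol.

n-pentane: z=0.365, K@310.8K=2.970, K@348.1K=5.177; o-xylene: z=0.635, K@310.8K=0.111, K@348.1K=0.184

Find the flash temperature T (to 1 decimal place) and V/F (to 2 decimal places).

Adiabatic flash: solve Rachford–Rice at each trial T, then check hF = ψ·hV(T) + (1−ψ)·hL(T).
  T = 310.8 K: K = (2.970, 0.111), RR gives ψ = 0.088, H_out = 2.356 kJ/mol
  T = 348.1 K: K = (5.177, 0.184), RR gives ψ = 0.295, H_out = 12.060 kJ/mol
  T = 329.5 K: K = (3.986, 0.145), RR gives ψ = 0.214, H_out = 7.867 kJ/mol
  T = 320.1 K: K = (3.453, 0.127), RR gives ψ = 0.159, H_out = 5.339 kJ/mol
  T = 315.5 K: K = (3.209, 0.119), RR gives ψ = 0.127, H_out = 3.939 kJ/mol
  T = 317.8 K: K = (3.329, 0.123), RR gives ψ = 0.144, H_out = 4.655 kJ/mol
Linear interpolation between T = 315.5 (H_out = 3.939) and T = 317.8 (H_out = 4.655) on hF = 4.551 gives T ≈ 317.5 K, at which ψ = 0.14.

T = 317.5 K, V/F = 0.14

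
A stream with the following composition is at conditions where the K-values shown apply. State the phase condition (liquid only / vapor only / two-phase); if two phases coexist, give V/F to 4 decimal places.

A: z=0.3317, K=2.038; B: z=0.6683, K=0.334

liquid only

ΣzᵢKᵢ = 0.8992; Σzᵢ/Kᵢ = 2.1637.
Since ΣzᵢKᵢ < 1 the mixture is below its bubble point — single liquid phase.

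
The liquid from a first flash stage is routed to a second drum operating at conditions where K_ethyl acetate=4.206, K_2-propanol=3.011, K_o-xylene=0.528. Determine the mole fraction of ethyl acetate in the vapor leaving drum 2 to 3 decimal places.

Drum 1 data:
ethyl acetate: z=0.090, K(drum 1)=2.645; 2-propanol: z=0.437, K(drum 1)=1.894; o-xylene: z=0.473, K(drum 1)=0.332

y_ethyl acetate (drum 2) = 0.088

Drum 1:
Iterate (Newton) starting at ψ₁ = 0.5:
  ψ₁ = 0.500: g = -0.1232, g' = -0.716 → ψ₁ = 0.328
  ψ₁ = 0.328: g = -0.0063, g' = -0.658 → ψ₁ = 0.318
Converged at ψ₁ = 0.318.
Drum-1 compositions:
  ethyl acetate: x = 0.059, y = 0.156
  2-propanol: x = 0.340, y = 0.644
  o-xylene: x = 0.601, y = 0.199
Drum-2 feed = drum-1 liquid: z₂ = (0.0591, 0.3402, 0.6007).
Drum 2:
Let ψ₂ = V/F and solve Σ zᵢ(Kᵢ−1)/(1+ψ₂(Kᵢ−1)) = 0.
g(0) = ΣzᵢKᵢ − 1 = 0.590 and g(1) = 1 − Σzᵢ/Kᵢ = -0.265, so a root lies in (0, 1).
Iterate (Newton) starting at ψ₂ = 0.34:
  ψ₂ = 0.340: g = 0.1592, g' = -0.814 → ψ₂ = 0.535
  ψ₂ = 0.535: g = 0.0196, g' = -0.641 → ψ₂ = 0.566
  ψ₂ = 0.566: g = 0.0002, g' = -0.627 → ψ₂ = 0.567
Converged at ψ₂ = 0.567.
  ethyl acetate: x = 0.021, y = 0.088
  2-propanol: x = 0.159, y = 0.479
  o-xylene: x = 0.820, y = 0.433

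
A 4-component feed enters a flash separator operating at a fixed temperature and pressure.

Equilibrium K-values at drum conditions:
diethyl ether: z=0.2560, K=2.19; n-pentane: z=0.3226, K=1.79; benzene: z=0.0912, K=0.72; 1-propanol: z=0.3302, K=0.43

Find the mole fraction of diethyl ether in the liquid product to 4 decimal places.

Material balance + equilibrium reduce to Σ zᵢ(Kᵢ−1)/(1+β(Kᵢ−1)) = 0.
Check two-phase: ΣzᵢKᵢ = 1.3457 > 1 and Σzᵢ/Kᵢ = 1.1917 > 1, so g(0) = 0.3457 > 0 and g(1) = -0.1917 < 0.
Newton iteration, β⁰ = 0.4:
  β = 0.4000: g = 0.12750, g' = -0.4717 → β = 0.6703
  β = 0.6703: g = 0.00008, g' = -0.4900 → β = 0.6704
Converged at β = 0.6704.
Compositions from xᵢ = zᵢ/(1+β(Kᵢ−1)), yᵢ = Kᵢxᵢ:
  diethyl ether: x = 0.1424, y = 0.3118
  n-pentane: x = 0.2109, y = 0.3775
  benzene: x = 0.1123, y = 0.0808
  1-propanol: x = 0.5344, y = 0.2298

x_diethyl ether = 0.1424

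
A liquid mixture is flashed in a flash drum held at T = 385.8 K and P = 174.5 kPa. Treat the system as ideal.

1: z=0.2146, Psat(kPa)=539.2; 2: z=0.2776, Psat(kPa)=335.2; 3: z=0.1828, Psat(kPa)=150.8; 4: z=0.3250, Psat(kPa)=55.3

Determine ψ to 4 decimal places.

ψ = 0.5442

Raoult's law: Kᵢ = Pᵢˢᵃᵗ/P = Pᵢˢᵃᵗ/174.5.
  K_1 = 539.2/174.5 = 3.089971, K_2 = 335.2/174.5 = 1.920917, K_3 = 150.8/174.5 = 0.864183, K_4 = 55.3/174.5 = 0.316905
Rachford–Rice: g(ψ) = Σ zᵢ(Kᵢ−1)/(1+ψ(Kᵢ−1)) = 0.
g(0) = ΣzᵢKᵢ − 1 = 0.4573 and g(1) = 1 − Σzᵢ/Kᵢ = -0.4510, so a root lies in (0, 1).
Newton iteration, ψ⁰ = 0.49:
  ψ = 0.4900: g = 0.03744, g' = -0.6871 → ψ = 0.5445
  ψ = 0.5445: g = -0.00024, g' = -0.6979 → ψ = 0.5442
Converged at ψ = 0.5442.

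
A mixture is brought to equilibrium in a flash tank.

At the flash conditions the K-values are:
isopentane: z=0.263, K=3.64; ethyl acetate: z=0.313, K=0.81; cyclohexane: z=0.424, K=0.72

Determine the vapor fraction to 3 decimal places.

ψ = 0.800

Iterate (Newton) starting at ψ = 0.5:
  ψ = 0.500: g = 0.0955, g' = -0.399 → ψ = 0.739
  ψ = 0.739: g = 0.0163, g' = -0.279 → ψ = 0.798
  ψ = 0.798: g = 0.0005, g' = -0.261 → ψ = 0.800
Converged at ψ = 0.800.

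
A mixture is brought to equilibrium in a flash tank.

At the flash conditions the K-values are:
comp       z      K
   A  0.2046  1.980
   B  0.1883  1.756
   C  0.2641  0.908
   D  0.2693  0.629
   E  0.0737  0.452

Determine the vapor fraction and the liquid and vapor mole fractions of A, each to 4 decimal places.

ψ = 0.6405, x_A = 0.1257, y_A = 0.2489

Material balance + equilibrium reduce to Σ zᵢ(Kᵢ−1)/(1+ψ(Kᵢ−1)) = 0.
Check two-phase: ΣzᵢKᵢ = 1.1783 > 1 and Σzᵢ/Kᵢ = 1.0926 > 1, so g(0) = 0.1783 > 0 and g(1) = -0.0926 < 0.
Iterate (Newton) starting at ψ = 0.5:
  ψ = 0.5000: g = 0.03411, g' = -0.2455 → ψ = 0.6389
  ψ = 0.6389: g = 0.00037, g' = -0.2418 → ψ = 0.6405
Converged at ψ = 0.6405.
Compositions from xᵢ = zᵢ/(1+ψ(Kᵢ−1)), yᵢ = Kᵢxᵢ:
  A: x = 0.1257, y = 0.2489
  B: x = 0.1269, y = 0.2228
  C: x = 0.2806, y = 0.2548
  D: x = 0.3532, y = 0.2222
  E: x = 0.1136, y = 0.0513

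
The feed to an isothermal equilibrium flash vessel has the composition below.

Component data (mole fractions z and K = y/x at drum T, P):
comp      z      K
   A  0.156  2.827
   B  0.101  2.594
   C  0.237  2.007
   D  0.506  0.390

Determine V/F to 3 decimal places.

V/F = 0.435

Rachford–Rice: g(V/F) = Σ zᵢ(Kᵢ−1)/(1+V/F(Kᵢ−1)) = 0.
Feasibility: ΣzᵢKᵢ = 1.376, Σzᵢ/Kᵢ = 1.510 — both > 1, two phases present.
Iterate (Newton) starting at V/F = 0.5:
  V/F = 0.500: g = -0.0468, g' = -0.718 → V/F = 0.435
Converged at V/F = 0.435.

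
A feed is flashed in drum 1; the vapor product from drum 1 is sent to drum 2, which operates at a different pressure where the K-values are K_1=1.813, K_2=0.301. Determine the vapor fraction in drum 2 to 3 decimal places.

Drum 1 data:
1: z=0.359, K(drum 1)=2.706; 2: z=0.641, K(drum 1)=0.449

V/F (drum 2) = 0.528

Drum 1:
Iterate (Newton) starting at ψ₁ = 0.5:
  ψ₁ = 0.500: g = -0.1570, g' = -0.675 → ψ₁ = 0.267
  ψ₁ = 0.267: g = 0.0063, g' = -0.760 → ψ₁ = 0.276
Converged at ψ₁ = 0.276.
Drum-1 compositions:
  1: x = 0.244, y = 0.661
  2: x = 0.756, y = 0.339
Drum-2 feed = drum-1 vapor: z₂ = (0.6606, 0.3394).
Drum 2:
Newton–Raphson from ψ₂ = 0.5:
  ψ₂ = 0.500: g = 0.0172, g' = -0.613 → ψ₂ = 0.528
Converged at ψ₂ = 0.528.
  1: x = 0.462, y = 0.838
  2: x = 0.538, y = 0.162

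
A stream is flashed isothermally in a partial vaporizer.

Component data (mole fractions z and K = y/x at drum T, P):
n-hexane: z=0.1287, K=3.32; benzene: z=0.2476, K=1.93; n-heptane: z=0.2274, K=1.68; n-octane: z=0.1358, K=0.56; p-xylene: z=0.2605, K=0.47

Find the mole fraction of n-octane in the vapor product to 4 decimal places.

y_n-octane = 0.1182

Newton iteration, ψ⁰ = 0.66:
  ψ = 0.6600: g = 0.07083, g' = -0.4657 → ψ = 0.8121
  ψ = 0.8121: g = -0.00102, g' = -0.4856 → ψ = 0.8100
Converged at ψ = 0.8100.
Compositions from xᵢ = zᵢ/(1+ψ(Kᵢ−1)), yᵢ = Kᵢxᵢ:
  n-hexane: x = 0.0447, y = 0.1484
  benzene: x = 0.1412, y = 0.2726
  n-heptane: x = 0.1466, y = 0.2463
  n-octane: x = 0.2110, y = 0.1182
  p-xylene: x = 0.4564, y = 0.2145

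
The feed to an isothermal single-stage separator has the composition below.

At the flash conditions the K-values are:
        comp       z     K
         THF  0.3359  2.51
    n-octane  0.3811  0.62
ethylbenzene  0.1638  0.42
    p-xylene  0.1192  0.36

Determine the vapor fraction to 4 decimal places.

Material balance + equilibrium reduce to Σ zᵢ(Kᵢ−1)/(1+ψ(Kᵢ−1)) = 0.
Check two-phase: ΣzᵢKᵢ = 1.1911 > 1 and Σzᵢ/Kᵢ = 1.4696 > 1, so g(0) = 0.1911 > 0 and g(1) = -0.4696 < 0.
Newton iteration, ψ⁰ = 0.5:
  ψ = 0.5000: g = -0.13578, g' = -0.5474 → ψ = 0.2520
  ψ = 0.2520: g = 0.00504, g' = -0.6142 → ψ = 0.2602
Converged at ψ = 0.2602.

ψ = 0.2602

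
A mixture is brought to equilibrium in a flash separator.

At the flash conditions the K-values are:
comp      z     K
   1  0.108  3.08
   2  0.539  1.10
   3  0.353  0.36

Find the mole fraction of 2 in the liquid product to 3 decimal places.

Rachford–Rice: g(β) = Σ zᵢ(Kᵢ−1)/(1+β(Kᵢ−1)) = 0.
Feasibility: ΣzᵢKᵢ = 1.053, Σzᵢ/Kᵢ = 1.506 — both > 1, two phases present.
Newton iteration, β⁰ = 0.5:
  β = 0.500: g = -0.1708, g' = -0.430 → β = 0.103
  β = 0.103: g = -0.0034, g' = -0.488 → β = 0.096
Converged at β = 0.096.
Compositions from xᵢ = zᵢ/(1+β(Kᵢ−1)), yᵢ = Kᵢxᵢ:
  1: x = 0.090, y = 0.277
  2: x = 0.534, y = 0.587
  3: x = 0.376, y = 0.135

x_2 = 0.534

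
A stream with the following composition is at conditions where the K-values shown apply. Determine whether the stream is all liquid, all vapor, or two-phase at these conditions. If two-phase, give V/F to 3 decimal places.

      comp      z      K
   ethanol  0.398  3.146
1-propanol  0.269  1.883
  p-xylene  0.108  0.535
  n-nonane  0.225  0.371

ΣzᵢKᵢ = 1.900; Σzᵢ/Kᵢ = 1.078.
Both exceed 1, so a two-phase solution exists.
Iterate (Newton) starting at ψ = 0.31:
  ψ = 0.310: g = 0.4649, g' = -0.959 → ψ = 0.795
  ψ = 0.795: g = 0.0928, g' = -0.737 → ψ = 0.920
  ψ = 0.920: g = -0.0057, g' = -0.844 → ψ = 0.914
Converged at ψ = 0.914.

two-phase, V/F = 0.914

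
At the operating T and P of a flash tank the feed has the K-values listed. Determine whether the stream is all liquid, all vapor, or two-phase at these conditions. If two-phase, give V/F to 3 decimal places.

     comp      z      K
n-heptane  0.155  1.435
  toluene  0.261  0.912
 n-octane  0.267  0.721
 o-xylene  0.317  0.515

ΣzᵢKᵢ = 0.816; Σzᵢ/Kᵢ = 1.380.
Since ΣzᵢKᵢ < 1 the mixture is below its bubble point — single liquid phase.

all liquid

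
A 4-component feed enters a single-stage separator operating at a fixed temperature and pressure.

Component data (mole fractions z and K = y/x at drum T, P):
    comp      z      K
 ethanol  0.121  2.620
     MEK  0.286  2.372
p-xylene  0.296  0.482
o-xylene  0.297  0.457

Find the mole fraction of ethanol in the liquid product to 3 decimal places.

x_ethanol = 0.077

Rachford–Rice: g(β) = Σ zᵢ(Kᵢ−1)/(1+β(Kᵢ−1)) = 0.
g(0) = ΣzᵢKᵢ − 1 = 0.274 and g(1) = 1 − Σzᵢ/Kᵢ = -0.431, so a root lies in (0, 1).
Newton iteration, β⁰ = 0.67:
  β = 0.670: g = -0.1899, g' = -0.622 → β = 0.365
  β = 0.365: g = -0.0054, g' = -0.622 → β = 0.356
Converged at β = 0.356.
Compositions from xᵢ = zᵢ/(1+β(Kᵢ−1)), yᵢ = Kᵢxᵢ:
  ethanol: x = 0.077, y = 0.201
  MEK: x = 0.192, y = 0.456
  p-xylene: x = 0.363, y = 0.175
  o-xylene: x = 0.368, y = 0.168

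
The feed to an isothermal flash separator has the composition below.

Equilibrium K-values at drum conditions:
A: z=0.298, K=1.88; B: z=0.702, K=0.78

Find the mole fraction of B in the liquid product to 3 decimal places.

Rachford–Rice: g(β) = Σ zᵢ(Kᵢ−1)/(1+β(Kᵢ−1)) = 0.
g(0) = ΣzᵢKᵢ − 1 = 0.108 and g(1) = 1 − Σzᵢ/Kᵢ = -0.059, so a root lies in (0, 1).
Newton iteration, β⁰ = 0.5:
  β = 0.500: g = 0.0086, g' = -0.154 → β = 0.556
  β = 0.556: g = 0.0002, g' = -0.148 → β = 0.557
Converged at β = 0.557.
Compositions from xᵢ = zᵢ/(1+β(Kᵢ−1)), yᵢ = Kᵢxᵢ:
  A: x = 0.200, y = 0.376
  B: x = 0.800, y = 0.624

x_B = 0.800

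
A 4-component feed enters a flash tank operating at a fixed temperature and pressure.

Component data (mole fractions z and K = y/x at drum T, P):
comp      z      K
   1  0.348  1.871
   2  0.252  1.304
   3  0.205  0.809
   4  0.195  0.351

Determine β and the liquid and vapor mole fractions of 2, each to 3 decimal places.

Newton–Raphson from β = 0.47:
  β = 0.470: g = 0.0570, g' = -0.330 → β = 0.643
  β = 0.643: g = -0.0034, g' = -0.376 → β = 0.634
Converged at β = 0.634.
Compositions from xᵢ = zᵢ/(1+β(Kᵢ−1)), yᵢ = Kᵢxᵢ:
  1: x = 0.224, y = 0.420
  2: x = 0.211, y = 0.276
  3: x = 0.233, y = 0.189
  4: x = 0.331, y = 0.116

β = 0.634, x_2 = 0.211, y_2 = 0.276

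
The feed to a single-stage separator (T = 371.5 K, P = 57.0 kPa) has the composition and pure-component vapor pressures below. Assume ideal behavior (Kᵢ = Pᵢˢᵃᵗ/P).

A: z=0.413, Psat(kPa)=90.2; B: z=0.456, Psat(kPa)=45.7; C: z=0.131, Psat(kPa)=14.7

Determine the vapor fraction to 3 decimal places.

Raoult's law: Kᵢ = Pᵢˢᵃᵗ/P = Pᵢˢᵃᵗ/57.0.
  K_A = 90.2/57.0 = 1.58246, K_B = 45.7/57.0 = 0.80175, K_C = 14.7/57.0 = 0.25789
Rachford–Rice: g(ψ) = Σ zᵢ(Kᵢ−1)/(1+ψ(Kᵢ−1)) = 0.
Check two-phase: ΣzᵢKᵢ = 1.053 > 1 and Σzᵢ/Kᵢ = 1.338 > 1, so g(0) = 0.053 > 0 and g(1) = -0.338 < 0.
Newton–Raphson from ψ = 0.5:
  ψ = 0.500: g = -0.0686, g' = -0.288 → ψ = 0.262
  ψ = 0.262: g = -0.0074, g' = -0.237 → ψ = 0.231
Converged at ψ = 0.231.

ψ = 0.231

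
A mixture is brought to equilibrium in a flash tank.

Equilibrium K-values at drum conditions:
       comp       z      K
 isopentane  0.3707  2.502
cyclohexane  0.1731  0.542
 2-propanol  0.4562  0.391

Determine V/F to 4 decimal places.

Material balance + equilibrium reduce to Σ zᵢ(Kᵢ−1)/(1+V/F(Kᵢ−1)) = 0.
Check two-phase: ΣzᵢKᵢ = 1.1997 > 1 and Σzᵢ/Kᵢ = 1.6343 > 1, so g(0) = 0.1997 > 0 and g(1) = -0.6343 < 0.
Newton–Raphson from V/F = 0.65:
  V/F = 0.6500: g = -0.29101, g' = -0.7513 → V/F = 0.2626
  V/F = 0.2626: g = -0.02157, g' = -0.7167 → V/F = 0.2326
  V/F = 0.2326: g = 0.00026, g' = -0.7345 → V/F = 0.2329
Converged at V/F = 0.2329.

V/F = 0.2329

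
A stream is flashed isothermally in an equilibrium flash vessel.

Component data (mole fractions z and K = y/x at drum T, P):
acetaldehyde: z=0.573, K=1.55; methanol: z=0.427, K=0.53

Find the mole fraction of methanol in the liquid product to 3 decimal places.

Material balance + equilibrium reduce to Σ zᵢ(Kᵢ−1)/(1+V/F(Kᵢ−1)) = 0.
Feasibility: ΣzᵢKᵢ = 1.114, Σzᵢ/Kᵢ = 1.175 — both > 1, two phases present.
Binary case is linear: z₁(K₁−1)(1+V/F(K₂−1)) + z₂(K₂−1)(1+V/F(K₁−1)) = 0
⇒ V/F = [z₁(K₁−1)+z₂(K₂−1)] / [−(K₁−1)(K₂−1)] = 0.1145/0.2585 = 0.443
Compositions from xᵢ = zᵢ/(1+V/F(Kᵢ−1)), yᵢ = Kᵢxᵢ:
  acetaldehyde: x = 0.461, y = 0.714
  methanol: x = 0.539, y = 0.286

x_methanol = 0.539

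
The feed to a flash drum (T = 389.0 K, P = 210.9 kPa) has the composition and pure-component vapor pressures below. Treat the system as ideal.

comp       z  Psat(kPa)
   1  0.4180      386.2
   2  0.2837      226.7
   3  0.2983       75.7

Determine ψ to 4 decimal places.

ψ = 0.4617

Raoult's law: Kᵢ = Pᵢˢᵃᵗ/P = Pᵢˢᵃᵗ/210.9.
  K_1 = 386.2/210.9 = 1.831200, K_2 = 226.7/210.9 = 1.074917, K_3 = 75.7/210.9 = 0.358938
Rachford–Rice: g(ψ) = Σ zᵢ(Kᵢ−1)/(1+ψ(Kᵢ−1)) = 0.
Check two-phase: ΣzᵢKᵢ = 1.1775 > 1 and Σzᵢ/Kᵢ = 1.3233 > 1, so g(0) = 0.1775 > 0 and g(1) = -0.3233 < 0.
Newton iteration, ψ⁰ = 0.59:
  ψ = 0.5900: g = -0.05408, g' = -0.4486 → ψ = 0.4694
  ψ = 0.4694: g = -0.00310, g' = -0.4018 → ψ = 0.4617
Converged at ψ = 0.4617.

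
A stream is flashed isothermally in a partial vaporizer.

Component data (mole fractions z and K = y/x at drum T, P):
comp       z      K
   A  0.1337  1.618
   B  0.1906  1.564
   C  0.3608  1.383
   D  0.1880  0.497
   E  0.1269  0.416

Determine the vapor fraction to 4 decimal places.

ψ = 0.6115

Rachford–Rice: g(ψ) = Σ zᵢ(Kᵢ−1)/(1+ψ(Kᵢ−1)) = 0.
g(0) = ΣzᵢKᵢ − 1 = 0.1596 and g(1) = 1 − Σzᵢ/Kᵢ = -0.1487, so a root lies in (0, 1).
Iterate (Newton) starting at ψ = 0.57:
  ψ = 0.5700: g = 0.01221, g' = -0.2890 → ψ = 0.6122
  ψ = 0.6122: g = -0.00021, g' = -0.2993 → ψ = 0.6115
Converged at ψ = 0.6115.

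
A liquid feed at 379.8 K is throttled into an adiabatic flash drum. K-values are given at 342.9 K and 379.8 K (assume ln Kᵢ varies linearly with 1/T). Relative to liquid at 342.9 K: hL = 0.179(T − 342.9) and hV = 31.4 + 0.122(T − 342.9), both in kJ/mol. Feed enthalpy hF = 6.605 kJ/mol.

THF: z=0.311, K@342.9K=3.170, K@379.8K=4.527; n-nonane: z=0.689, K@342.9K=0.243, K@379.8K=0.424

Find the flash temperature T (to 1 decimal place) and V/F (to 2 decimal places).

T = 352.4 K, V/F = 0.16

Adiabatic flash: solve Rachford–Rice at each trial T, then check hF = ψ·hV(T) + (1−ψ)·hL(T).
  T = 342.9 K: K = (3.170, 0.243), RR gives ψ = 0.093, H_out = 2.930 kJ/mol
  T = 379.8 K: K = (4.527, 0.424), RR gives ψ = 0.345, H_out = 16.700 kJ/mol
  T = 361.4 K: K = (3.825, 0.326), RR gives ψ = 0.217, H_out = 9.908 kJ/mol
  T = 352.1 K: K = (3.489, 0.282), RR gives ψ = 0.156, H_out = 6.477 kJ/mol
  T = 356.8 K: K = (3.657, 0.304), RR gives ψ = 0.187, H_out = 8.223 kJ/mol
  T = 354.5 K: K = (3.574, 0.293), RR gives ψ = 0.172, H_out = 7.373 kJ/mol
Linear interpolation between T = 352.1 (H_out = 6.477) and T = 354.5 (H_out = 7.373) on hF = 6.605 gives T ≈ 352.4 K, at which ψ = 0.16.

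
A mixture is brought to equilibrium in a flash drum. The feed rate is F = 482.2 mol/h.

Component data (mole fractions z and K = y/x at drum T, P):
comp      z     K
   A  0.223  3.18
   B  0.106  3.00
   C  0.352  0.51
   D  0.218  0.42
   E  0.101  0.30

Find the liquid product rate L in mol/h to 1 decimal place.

Material balance + equilibrium reduce to Σ zᵢ(Kᵢ−1)/(1+V/F(Kᵢ−1)) = 0.
g(0) = ΣzᵢKᵢ − 1 = 0.329 and g(1) = 1 − Σzᵢ/Kᵢ = -0.651, so a root lies in (0, 1).
Newton–Raphson from V/F = 0.5:
  V/F = 0.500: g = -0.1767, g' = -0.759 → V/F = 0.267
  V/F = 0.267: g = 0.0102, g' = -0.893 → V/F = 0.279
Converged at V/F = 0.279.
Then V = V/F·F = 0.2788·482.2 = 134.5 mol/h and L = F − V = 347.7 mol/h.

L = 347.7 mol/h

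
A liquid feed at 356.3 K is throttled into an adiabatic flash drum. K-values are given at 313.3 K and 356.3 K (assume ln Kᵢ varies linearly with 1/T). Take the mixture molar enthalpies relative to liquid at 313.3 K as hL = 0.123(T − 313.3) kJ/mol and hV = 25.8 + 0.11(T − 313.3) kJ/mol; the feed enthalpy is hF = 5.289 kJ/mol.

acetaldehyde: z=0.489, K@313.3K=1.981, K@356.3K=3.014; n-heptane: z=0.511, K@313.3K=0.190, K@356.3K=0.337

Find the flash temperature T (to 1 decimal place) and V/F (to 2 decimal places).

Adiabatic flash: solve Rachford–Rice at each trial T, then check hF = ψ·hV(T) + (1−ψ)·hL(T).
  T = 313.3 K: K = (1.981, 0.190), RR gives ψ = 0.083, H_out = 2.136 kJ/mol
  T = 356.3 K: K = (3.014, 0.337), RR gives ψ = 0.484, H_out = 17.501 kJ/mol
  T = 334.8 K: K = (2.477, 0.258), RR gives ψ = 0.313, H_out = 10.626 kJ/mol
  T = 324.1 K: K = (2.224, 0.223), RR gives ψ = 0.212, H_out = 6.759 kJ/mol
  T = 318.7 K: K = (2.101, 0.206), RR gives ψ = 0.152, H_out = 4.569 kJ/mol
  T = 321.4 K: K = (2.162, 0.214), RR gives ψ = 0.183, H_out = 5.690 kJ/mol
  T = 320.0 K: K = (2.131, 0.210), RR gives ψ = 0.167, H_out = 5.116 kJ/mol
Linear interpolation between T = 320.0 (H_out = 5.116) and T = 321.4 (H_out = 5.690) on hF = 5.289 gives T ≈ 320.4 K, at which ψ = 0.17.

T = 320.4 K, V/F = 0.17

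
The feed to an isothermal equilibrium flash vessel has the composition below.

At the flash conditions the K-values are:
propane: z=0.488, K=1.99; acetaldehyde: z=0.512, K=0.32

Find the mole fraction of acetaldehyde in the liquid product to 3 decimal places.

Newton iteration, ψ⁰ = 0.5:
  ψ = 0.500: g = -0.2044, g' = -0.757 → ψ = 0.230
  ψ = 0.230: g = -0.0193, g' = -0.650 → ψ = 0.200
Converged at ψ = 0.200.
Compositions from xᵢ = zᵢ/(1+ψ(Kᵢ−1)), yᵢ = Kᵢxᵢ:
  propane: x = 0.407, y = 0.810
  acetaldehyde: x = 0.593, y = 0.190

x_acetaldehyde = 0.593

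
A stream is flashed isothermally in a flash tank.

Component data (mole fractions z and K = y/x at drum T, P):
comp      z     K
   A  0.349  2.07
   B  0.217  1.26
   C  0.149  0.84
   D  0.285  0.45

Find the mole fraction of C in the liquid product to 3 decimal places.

x_C = 0.166

Rachford–Rice: g(β) = Σ zᵢ(Kᵢ−1)/(1+β(Kᵢ−1)) = 0.
g(0) = ΣzᵢKᵢ − 1 = 0.249 and g(1) = 1 − Σzᵢ/Kᵢ = -0.152, so a root lies in (0, 1).
Iterate (Newton) starting at β = 0.6:
  β = 0.600: g = 0.0159, g' = -0.356 → β = 0.645
  β = 0.645: g = -0.0001, g' = -0.362 → β = 0.644
Converged at β = 0.644.
Compositions from xᵢ = zᵢ/(1+β(Kᵢ−1)), yᵢ = Kᵢxᵢ:
  A: x = 0.207, y = 0.428
  B: x = 0.186, y = 0.234
  C: x = 0.166, y = 0.140
  D: x = 0.441, y = 0.199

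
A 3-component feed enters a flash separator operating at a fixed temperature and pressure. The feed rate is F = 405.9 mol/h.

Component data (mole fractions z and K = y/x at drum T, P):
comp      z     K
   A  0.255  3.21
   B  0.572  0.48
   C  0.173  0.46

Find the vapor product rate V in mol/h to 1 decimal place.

V = 60.5 mol/h

Rachford–Rice: g(V/F) = Σ zᵢ(Kᵢ−1)/(1+V/F(Kᵢ−1)) = 0.
g(0) = ΣzᵢKᵢ − 1 = 0.173 and g(1) = 1 − Σzᵢ/Kᵢ = -0.647, so a root lies in (0, 1).
Newton–Raphson from V/F = 0.5:
  V/F = 0.500: g = -0.2622, g' = -0.658 → V/F = 0.102
  V/F = 0.102: g = 0.0473, g' = -1.059 → V/F = 0.146
  V/F = 0.146: g = 0.0025, g' = -0.952 → V/F = 0.149
Converged at V/F = 0.149.
Then V = V/F·F = 0.1489·405.9 = 60.5 mol/h and L = F − V = 345.4 mol/h.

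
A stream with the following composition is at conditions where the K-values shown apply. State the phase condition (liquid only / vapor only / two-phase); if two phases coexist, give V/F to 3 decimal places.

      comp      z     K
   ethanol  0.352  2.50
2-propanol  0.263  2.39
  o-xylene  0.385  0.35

ΣzᵢKᵢ = 1.643; Σzᵢ/Kᵢ = 1.351.
Both exceed 1, so a two-phase solution exists.
Rachford–Rice: g(ψ) = Σ zᵢ(Kᵢ−1)/(1+ψ(Kᵢ−1)) = 0.
Iterate (Newton) starting at ψ = 0.5:
  ψ = 0.500: g = 0.1466, g' = -0.792 → ψ = 0.685
  ψ = 0.685: g = -0.0035, g' = -0.855 → ψ = 0.681
Converged at ψ = 0.681.

two-phase, V/F = 0.681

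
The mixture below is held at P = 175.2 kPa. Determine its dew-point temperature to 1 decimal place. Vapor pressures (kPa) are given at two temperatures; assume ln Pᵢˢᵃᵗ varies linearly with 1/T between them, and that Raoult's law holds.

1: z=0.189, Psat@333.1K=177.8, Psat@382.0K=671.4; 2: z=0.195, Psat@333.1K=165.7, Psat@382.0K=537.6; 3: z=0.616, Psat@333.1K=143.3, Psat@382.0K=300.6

Dew-point temperature: Σzᵢ·P/Pᵢˢᵃᵗ(T) = 1. Interpolate ln Pᵢˢᵃᵗ = aᵢ + bᵢ/T.
  T = 333.1 K: ΣzᵢP/Pᵢˢᵃᵗ = 1.1455
  T = 382.0 K: ΣzᵢP/Pᵢˢᵃᵗ = 0.4719
  T = 357.6 K: ΣzᵢP/Pᵢˢᵃᵗ = 0.7079
  T = 345.4 K: ΣzᵢP/Pᵢˢᵃᵗ = 0.8902
  T = 339.2 K: ΣzᵢP/Pᵢˢᵃᵗ = 1.0080
  T = 342.3 K: ΣzᵢP/Pᵢˢᵃᵗ = 0.9466
  T = 340.8 K: ΣzᵢP/Pᵢˢᵃᵗ = 0.9756
Interpolating between 339.2 K and 340.8 K gives T ≈ 339.6 K.

T = 339.6 K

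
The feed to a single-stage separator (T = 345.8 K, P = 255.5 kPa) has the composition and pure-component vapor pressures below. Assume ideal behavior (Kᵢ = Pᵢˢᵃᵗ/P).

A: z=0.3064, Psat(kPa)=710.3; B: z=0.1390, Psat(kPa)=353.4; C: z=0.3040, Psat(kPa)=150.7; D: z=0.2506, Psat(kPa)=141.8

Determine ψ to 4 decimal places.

ψ = 0.5753

Raoult's law: Kᵢ = Pᵢˢᵃᵗ/P = Pᵢˢᵃᵗ/255.5.
  K_A = 710.3/255.5 = 2.780039, K_B = 353.4/255.5 = 1.383170, K_C = 150.7/255.5 = 0.589824, K_D = 141.8/255.5 = 0.554990
Rachford–Rice: g(ψ) = Σ zᵢ(Kᵢ−1)/(1+ψ(Kᵢ−1)) = 0.
Feasibility: ΣzᵢKᵢ = 1.3625, Σzᵢ/Kᵢ = 1.1777 — both > 1, two phases present.
Newton–Raphson from ψ = 0.5:
  ψ = 0.5000: g = 0.03297, g' = -0.4492 → ψ = 0.5734
  ψ = 0.5734: g = 0.00082, g' = -0.4284 → ψ = 0.5753
Converged at ψ = 0.5753.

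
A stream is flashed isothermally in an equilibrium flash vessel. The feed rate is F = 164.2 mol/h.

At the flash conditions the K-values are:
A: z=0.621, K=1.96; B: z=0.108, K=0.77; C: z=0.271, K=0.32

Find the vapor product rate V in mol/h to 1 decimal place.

V = 108.7 mol/h

Let ψ = V/F and solve Σ zᵢ(Kᵢ−1)/(1+ψ(Kᵢ−1)) = 0.
Check two-phase: ΣzᵢKᵢ = 1.387 > 1 and Σzᵢ/Kᵢ = 1.304 > 1, so g(0) = 0.387 > 0 and g(1) = -0.304 < 0.
Newton iteration, ψ⁰ = 0.5:
  ψ = 0.500: g = 0.0955, g' = -0.556 → ψ = 0.672
  ψ = 0.672: g = -0.0062, g' = -0.644 → ψ = 0.662
Converged at ψ = 0.662.
Then V = ψ·F = 0.6621·164.2 = 108.7 mol/h and L = F − V = 55.5 mol/h.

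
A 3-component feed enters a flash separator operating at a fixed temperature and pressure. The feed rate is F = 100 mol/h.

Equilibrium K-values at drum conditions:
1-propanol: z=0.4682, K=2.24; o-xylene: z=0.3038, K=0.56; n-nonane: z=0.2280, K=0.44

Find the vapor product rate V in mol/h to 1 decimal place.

V = 51.9 mol/h

Let β = V/F and solve Σ zᵢ(Kᵢ−1)/(1+β(Kᵢ−1)) = 0.
Check two-phase: ΣzᵢKᵢ = 1.3192 > 1 and Σzᵢ/Kᵢ = 1.2697 > 1, so g(0) = 0.3192 > 0 and g(1) = -0.2697 < 0.
Newton–Raphson from β = 0.5:
  β = 0.5000: g = 0.00967, g' = -0.5089 → β = 0.5190
Converged at β = 0.5190.
Then V = β·F = 0.5190·100 = 51.9 mol/h and L = F − V = 48.1 mol/h.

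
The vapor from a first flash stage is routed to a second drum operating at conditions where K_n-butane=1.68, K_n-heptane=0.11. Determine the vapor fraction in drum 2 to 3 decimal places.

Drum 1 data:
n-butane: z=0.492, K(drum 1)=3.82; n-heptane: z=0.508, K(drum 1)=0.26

V/F (drum 2) = 0.589

Drum 1:
Let ψ₁ = V/F and solve Σ zᵢ(Kᵢ−1)/(1+ψ₁(Kᵢ−1)) = 0.
Feasibility: ΣzᵢKᵢ = 2.012, Σzᵢ/Kᵢ = 2.083 — both > 1, two phases present.
Newton–Raphson from ψ₁ = 0.65:
  ψ₁ = 0.650: g = -0.2346, g' = -1.520 → ψ₁ = 0.496
  ψ₁ = 0.496: g = -0.0151, g' = -1.374 → ψ₁ = 0.485
Converged at ψ₁ = 0.485.
Drum-1 compositions:
  n-butane: x = 0.208, y = 0.794
  n-heptane: x = 0.792, y = 0.206
Drum-2 feed = drum-1 vapor: z₂ = (0.7940, 0.2060).
Drum 2:
Material balance + equilibrium reduce to Σ zᵢ(Kᵢ−1)/(1+ψ₂(Kᵢ−1)) = 0.
Check two-phase: ΣzᵢKᵢ = 1.357 > 1 and Σzᵢ/Kᵢ = 2.345 > 1, so g(0) = 0.357 > 0 and g(1) = -1.345 < 0.
Binary case is linear: z₁(K₁−1)(1+ψ₂(K₂−1)) + z₂(K₂−1)(1+ψ₂(K₁−1)) = 0
⇒ ψ₂ = [z₁(K₁−1)+z₂(K₂−1)] / [−(K₁−1)(K₂−1)] = 0.3567/0.6052 = 0.589
  n-butane: x = 0.567, y = 0.952
  n-heptane: x = 0.433, y = 0.048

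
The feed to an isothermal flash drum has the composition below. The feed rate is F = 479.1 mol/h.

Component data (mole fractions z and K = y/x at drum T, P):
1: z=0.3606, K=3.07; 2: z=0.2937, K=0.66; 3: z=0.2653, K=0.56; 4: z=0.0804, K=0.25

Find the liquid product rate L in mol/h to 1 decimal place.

L = 239.3 mol/h

Let ψ = V/F and solve Σ zᵢ(Kᵢ−1)/(1+ψ(Kᵢ−1)) = 0.
Feasibility: ΣzᵢKᵢ = 1.4696, Σzᵢ/Kᵢ = 1.3578 — both > 1, two phases present.
Newton iteration, ψ⁰ = 0.5:
  ψ = 0.5000: g = 0.00035, g' = -0.6226 → ψ = 0.5006
Converged at ψ = 0.5006.
Then V = ψ·F = 0.5006·479.1 = 239.8 mol/h and L = F − V = 239.3 mol/h.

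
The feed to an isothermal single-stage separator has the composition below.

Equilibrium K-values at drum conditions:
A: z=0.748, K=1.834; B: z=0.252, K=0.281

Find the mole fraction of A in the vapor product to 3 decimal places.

y_A = 0.849

Let β = V/F and solve Σ zᵢ(Kᵢ−1)/(1+β(Kᵢ−1)) = 0.
g(0) = ΣzᵢKᵢ − 1 = 0.443 and g(1) = 1 − Σzᵢ/Kᵢ = -0.305, so a root lies in (0, 1).
Binary case is linear: z₁(K₁−1)(1+β(K₂−1)) + z₂(K₂−1)(1+β(K₁−1)) = 0
⇒ β = [z₁(K₁−1)+z₂(K₂−1)] / [−(K₁−1)(K₂−1)] = 0.4426/0.5996 = 0.738
Compositions from xᵢ = zᵢ/(1+β(Kᵢ−1)), yᵢ = Kᵢxᵢ:
  A: x = 0.463, y = 0.849
  B: x = 0.537, y = 0.151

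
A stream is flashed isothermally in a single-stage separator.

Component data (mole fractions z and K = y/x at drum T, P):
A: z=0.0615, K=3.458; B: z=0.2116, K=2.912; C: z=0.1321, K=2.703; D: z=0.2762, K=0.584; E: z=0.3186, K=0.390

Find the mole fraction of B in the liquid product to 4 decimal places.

x_B = 0.1126

Newton–Raphson from β = 0.5:
  β = 0.5000: g = -0.02855, g' = -0.7104 → β = 0.4598
  β = 0.4598: g = 0.00024, g' = -0.7235 → β = 0.4602
Converged at β = 0.4602.
Compositions from xᵢ = zᵢ/(1+β(Kᵢ−1)), yᵢ = Kᵢxᵢ:
  A: x = 0.0289, y = 0.0998
  B: x = 0.1126, y = 0.3278
  C: x = 0.0741, y = 0.2002
  D: x = 0.3416, y = 0.1995
  E: x = 0.4429, y = 0.1727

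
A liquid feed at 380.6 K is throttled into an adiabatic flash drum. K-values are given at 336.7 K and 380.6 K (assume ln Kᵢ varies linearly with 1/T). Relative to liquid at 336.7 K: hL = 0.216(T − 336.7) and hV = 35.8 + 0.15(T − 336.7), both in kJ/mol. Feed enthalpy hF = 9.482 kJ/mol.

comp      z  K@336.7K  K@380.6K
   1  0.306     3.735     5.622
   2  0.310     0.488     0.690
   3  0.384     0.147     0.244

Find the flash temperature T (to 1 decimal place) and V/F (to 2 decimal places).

T = 344.7 K, V/F = 0.22

Adiabatic flash: solve Rachford–Rice at each trial T, then check hF = ψ·hV(T) + (1−ψ)·hL(T).
  T = 336.7 K: K = (3.735, 0.488, 0.147), RR gives ψ = 0.179, H_out = 6.421 kJ/mol
  T = 380.6 K: K = (5.622, 0.690, 0.244), RR gives ψ = 0.378, H_out = 21.908 kJ/mol
  T = 358.6 K: K = (4.638, 0.586, 0.192), RR gives ψ = 0.284, H_out = 14.479 kJ/mol
  T = 347.6 K: K = (4.174, 0.536, 0.169), RR gives ψ = 0.234, H_out = 10.557 kJ/mol
  T = 342.1 K: K = (3.950, 0.512, 0.158), RR gives ψ = 0.207, H_out = 8.509 kJ/mol
  T = 344.9 K: K = (4.063, 0.524, 0.163), RR gives ψ = 0.221, H_out = 9.560 kJ/mol
  T = 343.5 K: K = (4.007, 0.518, 0.160), RR gives ψ = 0.214, H_out = 9.037 kJ/mol
Linear interpolation between T = 343.5 (H_out = 9.037) and T = 344.9 (H_out = 9.560) on hF = 9.482 gives T ≈ 344.7 K, at which ψ = 0.22.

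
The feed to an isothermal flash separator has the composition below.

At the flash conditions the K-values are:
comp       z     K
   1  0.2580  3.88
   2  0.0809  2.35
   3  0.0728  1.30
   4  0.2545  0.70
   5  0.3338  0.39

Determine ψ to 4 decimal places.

ψ = 0.5084

Rachford–Rice: g(ψ) = Σ zᵢ(Kᵢ−1)/(1+ψ(Kᵢ−1)) = 0.
Feasibility: ΣzᵢKᵢ = 1.5941, Σzᵢ/Kᵢ = 1.3764 — both > 1, two phases present.
Iterate (Newton) starting at ψ = 0.68:
  ψ = 0.6800: g = -0.11762, g' = -0.6879 → ψ = 0.5090
  ψ = 0.5090: g = -0.00043, g' = -0.7018 → ψ = 0.5084
Converged at ψ = 0.5084.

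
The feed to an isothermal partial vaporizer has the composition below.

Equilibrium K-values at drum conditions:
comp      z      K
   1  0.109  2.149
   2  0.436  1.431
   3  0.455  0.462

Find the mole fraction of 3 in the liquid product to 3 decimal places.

x_3 = 0.510

Newton–Raphson from ψ = 0.7:
  ψ = 0.700: g = -0.1789, g' = -0.431 → ψ = 0.285
  ψ = 0.285: g = -0.0274, g' = -0.330 → ψ = 0.202
Converged at ψ = 0.202.
Compositions from xᵢ = zᵢ/(1+ψ(Kᵢ−1)), yᵢ = Kᵢxᵢ:
  1: x = 0.088, y = 0.190
  2: x = 0.401, y = 0.574
  3: x = 0.510, y = 0.236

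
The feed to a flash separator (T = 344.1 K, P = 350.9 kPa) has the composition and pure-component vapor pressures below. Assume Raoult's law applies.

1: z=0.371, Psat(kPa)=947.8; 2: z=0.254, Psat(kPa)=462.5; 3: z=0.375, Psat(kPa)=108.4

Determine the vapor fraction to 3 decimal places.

ψ = 0.520

Raoult's law: Kᵢ = Pᵢˢᵃᵗ/P = Pᵢˢᵃᵗ/350.9.
  K_1 = 947.8/350.9 = 2.70105, K_2 = 462.5/350.9 = 1.31804, K_3 = 108.4/350.9 = 0.30892
Let ψ = V/F and solve Σ zᵢ(Kᵢ−1)/(1+ψ(Kᵢ−1)) = 0.
Check two-phase: ΣzᵢKᵢ = 1.453 > 1 and Σzᵢ/Kᵢ = 1.544 > 1, so g(0) = 0.453 > 0 and g(1) = -0.544 < 0.
Newton iteration, ψ⁰ = 0.35:
  ψ = 0.350: g = 0.1264, g' = -0.754 → ψ = 0.518
  ψ = 0.518: g = 0.0015, g' = -0.757 → ψ = 0.520
Converged at ψ = 0.520.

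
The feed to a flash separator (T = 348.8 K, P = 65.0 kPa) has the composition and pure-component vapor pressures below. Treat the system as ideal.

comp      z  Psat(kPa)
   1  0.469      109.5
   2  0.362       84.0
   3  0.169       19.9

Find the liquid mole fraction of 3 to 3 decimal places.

x_3 = 0.414

Raoult's law: Kᵢ = Pᵢˢᵃᵗ/P = Pᵢˢᵃᵗ/65.0.
  K_1 = 109.5/65.0 = 1.68462, K_2 = 84.0/65.0 = 1.29231, K_3 = 19.9/65.0 = 0.30615
Rachford–Rice: g(V/F) = Σ zᵢ(Kᵢ−1)/(1+V/F(Kᵢ−1)) = 0.
Feasibility: ΣzᵢKᵢ = 1.310, Σzᵢ/Kᵢ = 1.111 — both > 1, two phases present.
Newton iteration, V/F⁰ = 0.5:
  V/F = 0.500: g = 0.1520, g' = -0.336 → V/F = 0.952
  V/F = 0.952: g = -0.0682, g' = -0.805 → V/F = 0.867
  V/F = 0.867: g = -0.0085, g' = -0.619 → V/F = 0.853
Converged at V/F = 0.853.
Compositions from xᵢ = zᵢ/(1+V/F(Kᵢ−1)), yᵢ = Kᵢxᵢ:
  1: x = 0.296, y = 0.499
  2: x = 0.290, y = 0.374
  3: x = 0.414, y = 0.127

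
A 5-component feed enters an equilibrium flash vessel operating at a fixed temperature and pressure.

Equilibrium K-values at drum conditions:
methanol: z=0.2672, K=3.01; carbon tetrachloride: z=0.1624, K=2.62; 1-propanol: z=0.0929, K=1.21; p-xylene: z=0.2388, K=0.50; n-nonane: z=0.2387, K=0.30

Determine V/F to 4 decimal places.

V/F = 0.5186

Rachford–Rice: g(V/F) = Σ zᵢ(Kᵢ−1)/(1+V/F(Kᵢ−1)) = 0.
g(0) = ΣzᵢKᵢ − 1 = 0.5332 and g(1) = 1 − Σzᵢ/Kᵢ = -0.5008, so a root lies in (0, 1).
Iterate (Newton) starting at V/F = 0.38:
  V/F = 0.3800: g = 0.11036, g' = -0.8219 → V/F = 0.5143
  V/F = 0.5143: g = 0.00341, g' = -0.7849 → V/F = 0.5186
Converged at V/F = 0.5186.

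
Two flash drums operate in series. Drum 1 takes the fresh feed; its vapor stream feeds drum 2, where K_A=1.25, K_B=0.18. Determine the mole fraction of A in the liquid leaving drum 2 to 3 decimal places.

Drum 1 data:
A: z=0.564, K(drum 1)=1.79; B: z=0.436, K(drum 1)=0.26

x_A (drum 2) = 0.766

Drum 1:
Rachford–Rice: g(ψ₁) = Σ zᵢ(Kᵢ−1)/(1+ψ₁(Kᵢ−1)) = 0.
g(0) = ΣzᵢKᵢ − 1 = 0.123 and g(1) = 1 − Σzᵢ/Kᵢ = -0.992, so a root lies in (0, 1).
Binary case is linear: z₁(K₁−1)(1+ψ₁(K₂−1)) + z₂(K₂−1)(1+ψ₁(K₁−1)) = 0
⇒ ψ₁ = [z₁(K₁−1)+z₂(K₂−1)] / [−(K₁−1)(K₂−1)] = 0.1229/0.5846 = 0.210
Drum-1 compositions:
  A: x = 0.484, y = 0.866
  B: x = 0.516, y = 0.134
Drum-2 feed = drum-1 vapor: z₂ = (0.8658, 0.1342).
Drum 2:
Material balance + equilibrium reduce to Σ zᵢ(Kᵢ−1)/(1+ψ₂(Kᵢ−1)) = 0.
Feasibility: ΣzᵢKᵢ = 1.106, Σzᵢ/Kᵢ = 1.438 — both > 1, two phases present.
Newton–Raphson from ψ₂ = 0.41:
  ψ₂ = 0.410: g = 0.0305, g' = -0.249 → ψ₂ = 0.532
  ψ₂ = 0.532: g = -0.0043, g' = -0.326 → ψ₂ = 0.519
Converged at ψ₂ = 0.519.
  A: x = 0.766, y = 0.958
  B: x = 0.234, y = 0.042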